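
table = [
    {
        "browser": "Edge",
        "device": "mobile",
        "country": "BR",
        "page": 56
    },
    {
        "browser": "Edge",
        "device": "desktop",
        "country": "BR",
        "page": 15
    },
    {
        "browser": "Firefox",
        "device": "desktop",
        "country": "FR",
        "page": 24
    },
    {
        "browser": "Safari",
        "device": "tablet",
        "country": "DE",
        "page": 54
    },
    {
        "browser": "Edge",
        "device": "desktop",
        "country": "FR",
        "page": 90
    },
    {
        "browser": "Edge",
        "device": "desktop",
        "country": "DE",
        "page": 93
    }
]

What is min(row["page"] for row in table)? 15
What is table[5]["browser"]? "Edge"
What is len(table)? 6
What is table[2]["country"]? "FR"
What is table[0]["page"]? 56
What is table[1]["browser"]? "Edge"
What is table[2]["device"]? "desktop"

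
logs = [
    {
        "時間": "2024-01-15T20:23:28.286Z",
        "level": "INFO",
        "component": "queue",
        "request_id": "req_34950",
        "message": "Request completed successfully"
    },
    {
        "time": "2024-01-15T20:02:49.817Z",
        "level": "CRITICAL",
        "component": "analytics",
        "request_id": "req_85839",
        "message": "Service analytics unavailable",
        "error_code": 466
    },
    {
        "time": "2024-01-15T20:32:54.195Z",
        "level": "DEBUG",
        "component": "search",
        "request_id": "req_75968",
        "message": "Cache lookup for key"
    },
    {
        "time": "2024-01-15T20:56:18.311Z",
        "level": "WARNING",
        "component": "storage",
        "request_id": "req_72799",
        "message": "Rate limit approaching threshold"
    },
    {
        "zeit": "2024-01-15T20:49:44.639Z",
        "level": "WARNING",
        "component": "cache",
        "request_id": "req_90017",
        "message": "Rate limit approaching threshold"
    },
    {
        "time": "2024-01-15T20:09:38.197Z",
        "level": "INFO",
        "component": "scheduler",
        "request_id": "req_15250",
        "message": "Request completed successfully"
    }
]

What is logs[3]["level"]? "WARNING"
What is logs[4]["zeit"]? "2024-01-15T20:49:44.639Z"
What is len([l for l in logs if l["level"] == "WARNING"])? 2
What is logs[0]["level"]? "INFO"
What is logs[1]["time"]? "2024-01-15T20:02:49.817Z"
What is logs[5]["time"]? "2024-01-15T20:09:38.197Z"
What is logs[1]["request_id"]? "req_85839"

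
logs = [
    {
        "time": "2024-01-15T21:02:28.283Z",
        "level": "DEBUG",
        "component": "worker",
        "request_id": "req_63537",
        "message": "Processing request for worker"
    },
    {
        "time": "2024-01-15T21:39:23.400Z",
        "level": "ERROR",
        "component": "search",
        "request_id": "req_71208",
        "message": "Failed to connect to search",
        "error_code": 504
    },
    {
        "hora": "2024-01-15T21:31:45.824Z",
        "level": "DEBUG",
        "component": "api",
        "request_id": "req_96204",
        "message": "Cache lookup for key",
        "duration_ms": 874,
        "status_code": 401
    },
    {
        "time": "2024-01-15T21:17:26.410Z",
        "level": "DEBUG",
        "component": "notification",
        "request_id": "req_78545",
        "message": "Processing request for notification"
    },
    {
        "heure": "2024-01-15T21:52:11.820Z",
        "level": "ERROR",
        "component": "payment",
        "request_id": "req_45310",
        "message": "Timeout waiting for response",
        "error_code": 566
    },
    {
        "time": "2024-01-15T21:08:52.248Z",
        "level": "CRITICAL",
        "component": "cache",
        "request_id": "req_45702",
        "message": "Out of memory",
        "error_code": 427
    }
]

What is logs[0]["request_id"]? "req_63537"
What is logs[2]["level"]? "DEBUG"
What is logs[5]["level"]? "CRITICAL"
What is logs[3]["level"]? "DEBUG"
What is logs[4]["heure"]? "2024-01-15T21:52:11.820Z"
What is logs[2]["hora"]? "2024-01-15T21:31:45.824Z"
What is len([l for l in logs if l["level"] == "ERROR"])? 2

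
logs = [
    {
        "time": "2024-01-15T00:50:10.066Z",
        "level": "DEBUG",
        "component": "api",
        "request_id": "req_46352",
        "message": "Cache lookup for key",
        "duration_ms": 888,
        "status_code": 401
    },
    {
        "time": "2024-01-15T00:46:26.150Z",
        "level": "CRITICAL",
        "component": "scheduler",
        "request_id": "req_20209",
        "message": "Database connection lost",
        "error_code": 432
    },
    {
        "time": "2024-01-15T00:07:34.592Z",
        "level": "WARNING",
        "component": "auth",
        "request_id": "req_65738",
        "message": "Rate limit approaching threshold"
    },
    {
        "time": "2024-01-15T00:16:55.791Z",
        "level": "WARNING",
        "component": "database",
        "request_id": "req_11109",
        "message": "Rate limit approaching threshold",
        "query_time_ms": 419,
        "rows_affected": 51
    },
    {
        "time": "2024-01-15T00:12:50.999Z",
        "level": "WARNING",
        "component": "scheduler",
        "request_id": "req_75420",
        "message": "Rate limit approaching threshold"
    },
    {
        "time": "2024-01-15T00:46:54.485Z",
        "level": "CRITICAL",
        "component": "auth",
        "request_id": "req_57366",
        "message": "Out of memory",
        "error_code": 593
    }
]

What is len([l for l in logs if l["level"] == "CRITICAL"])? 2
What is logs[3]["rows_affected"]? 51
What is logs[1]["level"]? "CRITICAL"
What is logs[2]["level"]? "WARNING"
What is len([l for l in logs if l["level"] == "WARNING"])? 3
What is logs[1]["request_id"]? "req_20209"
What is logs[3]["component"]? "database"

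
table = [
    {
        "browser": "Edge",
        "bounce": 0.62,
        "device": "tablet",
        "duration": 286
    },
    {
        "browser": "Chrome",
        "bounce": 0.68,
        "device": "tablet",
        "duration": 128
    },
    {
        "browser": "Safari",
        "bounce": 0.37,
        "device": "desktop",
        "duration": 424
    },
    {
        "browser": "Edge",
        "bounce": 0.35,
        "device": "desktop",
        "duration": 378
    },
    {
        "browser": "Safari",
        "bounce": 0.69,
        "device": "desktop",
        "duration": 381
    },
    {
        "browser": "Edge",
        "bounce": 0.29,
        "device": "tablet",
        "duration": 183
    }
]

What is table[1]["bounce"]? 0.68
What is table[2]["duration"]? 424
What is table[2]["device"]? "desktop"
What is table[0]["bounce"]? 0.62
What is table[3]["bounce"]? 0.35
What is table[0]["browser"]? "Edge"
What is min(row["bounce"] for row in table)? 0.29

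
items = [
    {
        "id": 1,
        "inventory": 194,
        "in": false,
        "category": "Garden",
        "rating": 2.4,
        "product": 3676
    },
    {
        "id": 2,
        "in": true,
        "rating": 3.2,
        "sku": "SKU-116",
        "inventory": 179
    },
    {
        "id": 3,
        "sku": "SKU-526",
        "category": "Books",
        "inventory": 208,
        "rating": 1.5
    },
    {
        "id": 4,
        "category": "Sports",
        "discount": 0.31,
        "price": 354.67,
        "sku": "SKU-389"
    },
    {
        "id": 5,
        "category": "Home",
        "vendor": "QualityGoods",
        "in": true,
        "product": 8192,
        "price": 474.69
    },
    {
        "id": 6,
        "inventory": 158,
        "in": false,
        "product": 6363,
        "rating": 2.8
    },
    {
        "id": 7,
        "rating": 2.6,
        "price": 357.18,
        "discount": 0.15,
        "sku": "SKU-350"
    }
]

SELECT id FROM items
[1, 2, 3, 4, 5, 6, 7]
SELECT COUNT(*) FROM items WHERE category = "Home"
1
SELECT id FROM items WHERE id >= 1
[1, 2, 3, 4, 5, 6, 7]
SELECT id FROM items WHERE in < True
[1, 6]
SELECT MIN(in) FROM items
False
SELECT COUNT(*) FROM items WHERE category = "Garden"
1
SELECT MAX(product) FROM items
8192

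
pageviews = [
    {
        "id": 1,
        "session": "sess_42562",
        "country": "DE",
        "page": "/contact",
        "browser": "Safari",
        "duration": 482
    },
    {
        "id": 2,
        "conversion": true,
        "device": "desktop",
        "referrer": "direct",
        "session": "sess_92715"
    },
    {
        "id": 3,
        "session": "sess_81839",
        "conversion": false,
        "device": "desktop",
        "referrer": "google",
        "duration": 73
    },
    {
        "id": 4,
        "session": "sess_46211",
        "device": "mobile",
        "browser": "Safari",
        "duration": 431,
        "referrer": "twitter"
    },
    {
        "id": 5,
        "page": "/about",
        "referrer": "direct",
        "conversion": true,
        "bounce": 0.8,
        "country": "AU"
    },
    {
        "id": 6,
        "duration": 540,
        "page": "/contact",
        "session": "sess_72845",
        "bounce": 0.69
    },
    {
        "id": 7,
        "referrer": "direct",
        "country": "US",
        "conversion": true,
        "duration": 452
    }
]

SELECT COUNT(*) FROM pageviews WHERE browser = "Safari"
2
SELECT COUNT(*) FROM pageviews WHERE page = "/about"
1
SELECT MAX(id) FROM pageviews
7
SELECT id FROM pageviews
[1, 2, 3, 4, 5, 6, 7]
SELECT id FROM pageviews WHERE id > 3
[4, 5, 6, 7]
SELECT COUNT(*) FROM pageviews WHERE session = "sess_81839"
1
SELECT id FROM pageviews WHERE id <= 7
[1, 2, 3, 4, 5, 6, 7]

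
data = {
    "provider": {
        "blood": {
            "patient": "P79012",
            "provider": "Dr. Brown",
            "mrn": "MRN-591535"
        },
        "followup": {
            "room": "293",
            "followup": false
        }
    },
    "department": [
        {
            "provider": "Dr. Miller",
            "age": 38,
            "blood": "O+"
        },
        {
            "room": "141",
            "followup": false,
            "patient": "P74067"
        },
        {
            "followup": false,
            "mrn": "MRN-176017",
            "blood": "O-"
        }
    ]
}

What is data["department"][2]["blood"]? "O-"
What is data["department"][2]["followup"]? False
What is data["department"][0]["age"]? 38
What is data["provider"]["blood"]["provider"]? "Dr. Brown"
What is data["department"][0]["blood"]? "O+"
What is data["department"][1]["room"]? "141"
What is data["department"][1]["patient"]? "P74067"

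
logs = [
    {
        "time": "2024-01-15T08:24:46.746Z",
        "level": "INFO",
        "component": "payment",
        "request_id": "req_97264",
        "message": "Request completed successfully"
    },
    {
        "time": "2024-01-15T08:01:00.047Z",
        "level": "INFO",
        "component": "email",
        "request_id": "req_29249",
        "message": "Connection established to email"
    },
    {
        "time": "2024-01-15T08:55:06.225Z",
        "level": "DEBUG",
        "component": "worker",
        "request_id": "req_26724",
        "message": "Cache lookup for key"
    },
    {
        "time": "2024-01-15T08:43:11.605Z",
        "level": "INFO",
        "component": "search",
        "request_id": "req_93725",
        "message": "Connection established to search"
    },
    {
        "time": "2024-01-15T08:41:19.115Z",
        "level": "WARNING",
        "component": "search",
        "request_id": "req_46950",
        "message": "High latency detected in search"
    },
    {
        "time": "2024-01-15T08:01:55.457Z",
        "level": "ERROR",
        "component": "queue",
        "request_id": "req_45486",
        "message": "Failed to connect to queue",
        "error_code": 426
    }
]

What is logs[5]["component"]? "queue"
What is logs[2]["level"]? "DEBUG"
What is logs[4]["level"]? "WARNING"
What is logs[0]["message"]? "Request completed successfully"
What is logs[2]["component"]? "worker"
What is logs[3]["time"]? "2024-01-15T08:43:11.605Z"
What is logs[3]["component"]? "search"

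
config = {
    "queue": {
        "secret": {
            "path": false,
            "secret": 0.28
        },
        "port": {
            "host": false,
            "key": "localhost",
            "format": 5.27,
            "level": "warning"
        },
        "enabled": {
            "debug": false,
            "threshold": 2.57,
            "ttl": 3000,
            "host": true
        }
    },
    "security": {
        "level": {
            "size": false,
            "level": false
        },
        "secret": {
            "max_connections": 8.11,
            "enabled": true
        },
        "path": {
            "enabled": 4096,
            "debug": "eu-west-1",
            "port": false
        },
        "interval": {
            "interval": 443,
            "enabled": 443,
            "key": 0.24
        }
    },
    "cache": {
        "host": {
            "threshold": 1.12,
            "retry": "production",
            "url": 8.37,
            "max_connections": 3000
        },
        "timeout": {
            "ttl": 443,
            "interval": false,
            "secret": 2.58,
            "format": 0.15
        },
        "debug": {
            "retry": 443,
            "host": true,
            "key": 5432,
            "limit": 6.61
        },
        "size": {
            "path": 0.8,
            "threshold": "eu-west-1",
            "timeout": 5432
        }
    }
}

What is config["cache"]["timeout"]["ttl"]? 443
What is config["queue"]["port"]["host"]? False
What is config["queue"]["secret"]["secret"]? 0.28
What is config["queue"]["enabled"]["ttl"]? 3000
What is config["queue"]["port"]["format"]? 5.27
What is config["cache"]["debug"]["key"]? 5432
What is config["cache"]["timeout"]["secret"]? 2.58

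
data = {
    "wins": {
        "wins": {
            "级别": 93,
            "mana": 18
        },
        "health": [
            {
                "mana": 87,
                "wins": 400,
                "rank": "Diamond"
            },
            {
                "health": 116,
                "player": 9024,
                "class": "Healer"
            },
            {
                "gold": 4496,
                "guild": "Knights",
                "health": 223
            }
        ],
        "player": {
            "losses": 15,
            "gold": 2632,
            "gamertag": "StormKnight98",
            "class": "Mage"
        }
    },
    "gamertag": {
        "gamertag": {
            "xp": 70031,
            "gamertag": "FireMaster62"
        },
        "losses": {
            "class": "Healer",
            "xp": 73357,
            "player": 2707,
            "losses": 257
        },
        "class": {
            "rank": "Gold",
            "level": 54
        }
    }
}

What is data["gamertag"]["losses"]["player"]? 2707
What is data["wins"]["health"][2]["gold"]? 4496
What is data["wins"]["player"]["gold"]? 2632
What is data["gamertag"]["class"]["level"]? 54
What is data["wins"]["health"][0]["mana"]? 87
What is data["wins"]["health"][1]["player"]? 9024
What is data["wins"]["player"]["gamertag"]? "StormKnight98"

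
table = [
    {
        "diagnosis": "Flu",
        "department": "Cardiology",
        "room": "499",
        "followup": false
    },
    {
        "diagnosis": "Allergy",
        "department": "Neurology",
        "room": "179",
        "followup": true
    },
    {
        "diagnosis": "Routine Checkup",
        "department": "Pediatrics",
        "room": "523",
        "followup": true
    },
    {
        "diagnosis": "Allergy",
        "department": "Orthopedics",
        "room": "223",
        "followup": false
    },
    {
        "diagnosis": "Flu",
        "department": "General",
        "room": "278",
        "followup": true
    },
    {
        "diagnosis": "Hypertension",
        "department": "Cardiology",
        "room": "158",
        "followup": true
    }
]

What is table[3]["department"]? "Orthopedics"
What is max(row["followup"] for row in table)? True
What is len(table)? 6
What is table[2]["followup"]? True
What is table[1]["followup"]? True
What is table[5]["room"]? "158"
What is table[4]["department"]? "General"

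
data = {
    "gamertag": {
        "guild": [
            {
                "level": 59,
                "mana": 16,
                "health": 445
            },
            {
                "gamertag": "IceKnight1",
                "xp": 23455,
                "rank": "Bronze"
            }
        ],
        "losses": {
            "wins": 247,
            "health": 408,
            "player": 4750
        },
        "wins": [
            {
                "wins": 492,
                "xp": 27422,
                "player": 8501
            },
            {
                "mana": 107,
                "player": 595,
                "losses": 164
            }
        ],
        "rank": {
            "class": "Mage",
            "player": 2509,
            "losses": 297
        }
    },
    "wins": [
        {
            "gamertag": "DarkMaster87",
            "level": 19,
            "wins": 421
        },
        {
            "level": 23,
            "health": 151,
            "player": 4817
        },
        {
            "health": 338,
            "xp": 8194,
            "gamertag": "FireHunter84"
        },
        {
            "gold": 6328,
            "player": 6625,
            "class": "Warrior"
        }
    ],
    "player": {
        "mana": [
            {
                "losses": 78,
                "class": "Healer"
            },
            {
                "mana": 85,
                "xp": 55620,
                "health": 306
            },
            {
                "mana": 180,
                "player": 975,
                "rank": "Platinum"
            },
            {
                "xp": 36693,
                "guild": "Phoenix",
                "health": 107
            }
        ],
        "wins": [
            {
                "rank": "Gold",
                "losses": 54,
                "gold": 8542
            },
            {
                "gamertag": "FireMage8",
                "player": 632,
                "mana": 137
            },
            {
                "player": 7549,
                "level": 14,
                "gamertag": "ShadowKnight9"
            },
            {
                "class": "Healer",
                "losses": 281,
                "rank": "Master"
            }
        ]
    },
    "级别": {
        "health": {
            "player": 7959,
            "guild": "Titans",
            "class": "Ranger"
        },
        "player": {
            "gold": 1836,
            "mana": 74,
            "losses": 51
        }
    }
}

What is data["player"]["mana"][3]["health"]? 107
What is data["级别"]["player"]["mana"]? 74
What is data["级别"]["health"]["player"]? 7959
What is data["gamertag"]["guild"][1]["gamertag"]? "IceKnight1"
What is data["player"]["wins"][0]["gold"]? 8542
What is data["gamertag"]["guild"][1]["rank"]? "Bronze"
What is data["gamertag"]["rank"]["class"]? "Mage"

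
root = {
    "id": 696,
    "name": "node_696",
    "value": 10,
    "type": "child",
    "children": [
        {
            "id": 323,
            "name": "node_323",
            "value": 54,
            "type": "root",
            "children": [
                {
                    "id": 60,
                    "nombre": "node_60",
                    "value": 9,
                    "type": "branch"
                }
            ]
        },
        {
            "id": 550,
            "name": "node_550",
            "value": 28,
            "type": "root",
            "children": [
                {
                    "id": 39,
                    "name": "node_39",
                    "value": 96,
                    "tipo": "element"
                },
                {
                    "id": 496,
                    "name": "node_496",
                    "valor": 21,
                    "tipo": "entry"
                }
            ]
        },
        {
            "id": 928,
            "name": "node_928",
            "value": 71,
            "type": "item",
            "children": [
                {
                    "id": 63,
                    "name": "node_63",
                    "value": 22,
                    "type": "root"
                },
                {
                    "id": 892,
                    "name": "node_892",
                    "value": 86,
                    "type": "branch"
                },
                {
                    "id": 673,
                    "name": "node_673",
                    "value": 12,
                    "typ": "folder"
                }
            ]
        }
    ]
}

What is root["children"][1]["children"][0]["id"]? 39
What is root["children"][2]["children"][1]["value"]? 86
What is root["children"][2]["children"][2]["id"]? 673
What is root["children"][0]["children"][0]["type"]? "branch"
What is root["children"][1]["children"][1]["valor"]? 21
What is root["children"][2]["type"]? "item"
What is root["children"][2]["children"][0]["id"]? 63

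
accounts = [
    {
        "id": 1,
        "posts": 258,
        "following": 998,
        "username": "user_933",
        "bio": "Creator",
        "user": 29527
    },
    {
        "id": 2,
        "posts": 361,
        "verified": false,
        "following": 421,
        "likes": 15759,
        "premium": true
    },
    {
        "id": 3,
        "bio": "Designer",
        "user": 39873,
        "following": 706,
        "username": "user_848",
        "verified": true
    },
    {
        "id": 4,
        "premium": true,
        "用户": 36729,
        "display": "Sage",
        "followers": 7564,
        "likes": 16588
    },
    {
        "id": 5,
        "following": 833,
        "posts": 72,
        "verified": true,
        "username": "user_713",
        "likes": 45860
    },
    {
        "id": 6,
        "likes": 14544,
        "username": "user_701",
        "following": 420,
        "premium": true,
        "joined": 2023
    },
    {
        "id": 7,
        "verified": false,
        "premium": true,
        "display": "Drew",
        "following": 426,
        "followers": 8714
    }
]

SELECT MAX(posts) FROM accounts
361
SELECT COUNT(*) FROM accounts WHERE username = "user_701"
1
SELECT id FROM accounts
[1, 2, 3, 4, 5, 6, 7]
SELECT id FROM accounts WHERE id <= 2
[1, 2]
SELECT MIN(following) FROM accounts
420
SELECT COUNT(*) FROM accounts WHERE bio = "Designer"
1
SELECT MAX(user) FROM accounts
39873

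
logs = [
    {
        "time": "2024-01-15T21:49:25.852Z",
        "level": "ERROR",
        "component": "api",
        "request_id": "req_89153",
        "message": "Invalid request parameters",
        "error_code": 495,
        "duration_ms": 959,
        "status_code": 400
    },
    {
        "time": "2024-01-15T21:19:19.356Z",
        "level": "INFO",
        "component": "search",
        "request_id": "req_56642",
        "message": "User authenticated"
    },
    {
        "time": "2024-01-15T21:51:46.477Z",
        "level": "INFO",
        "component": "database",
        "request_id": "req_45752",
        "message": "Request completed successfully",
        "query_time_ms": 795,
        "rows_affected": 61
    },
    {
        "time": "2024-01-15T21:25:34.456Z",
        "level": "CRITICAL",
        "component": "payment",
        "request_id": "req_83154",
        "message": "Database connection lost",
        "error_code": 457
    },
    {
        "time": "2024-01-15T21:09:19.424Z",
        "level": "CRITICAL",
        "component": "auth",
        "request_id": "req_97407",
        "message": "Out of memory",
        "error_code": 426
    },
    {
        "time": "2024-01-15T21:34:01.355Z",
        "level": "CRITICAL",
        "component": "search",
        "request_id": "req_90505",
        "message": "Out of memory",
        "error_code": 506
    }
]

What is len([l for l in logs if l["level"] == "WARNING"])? 0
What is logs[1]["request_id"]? "req_56642"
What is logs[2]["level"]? "INFO"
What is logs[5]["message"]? "Out of memory"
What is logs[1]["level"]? "INFO"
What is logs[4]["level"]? "CRITICAL"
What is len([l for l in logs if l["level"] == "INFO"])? 2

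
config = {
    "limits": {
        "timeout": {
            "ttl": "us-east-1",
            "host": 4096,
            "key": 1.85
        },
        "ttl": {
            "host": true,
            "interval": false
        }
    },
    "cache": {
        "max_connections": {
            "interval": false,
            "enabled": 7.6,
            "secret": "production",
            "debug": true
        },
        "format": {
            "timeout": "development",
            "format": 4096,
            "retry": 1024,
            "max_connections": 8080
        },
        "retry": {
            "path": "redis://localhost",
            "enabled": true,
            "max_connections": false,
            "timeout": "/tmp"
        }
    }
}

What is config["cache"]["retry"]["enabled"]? True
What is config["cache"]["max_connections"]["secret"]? "production"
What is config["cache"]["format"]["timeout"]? "development"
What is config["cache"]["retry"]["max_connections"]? False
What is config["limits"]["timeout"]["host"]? 4096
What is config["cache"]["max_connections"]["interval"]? False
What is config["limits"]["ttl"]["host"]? True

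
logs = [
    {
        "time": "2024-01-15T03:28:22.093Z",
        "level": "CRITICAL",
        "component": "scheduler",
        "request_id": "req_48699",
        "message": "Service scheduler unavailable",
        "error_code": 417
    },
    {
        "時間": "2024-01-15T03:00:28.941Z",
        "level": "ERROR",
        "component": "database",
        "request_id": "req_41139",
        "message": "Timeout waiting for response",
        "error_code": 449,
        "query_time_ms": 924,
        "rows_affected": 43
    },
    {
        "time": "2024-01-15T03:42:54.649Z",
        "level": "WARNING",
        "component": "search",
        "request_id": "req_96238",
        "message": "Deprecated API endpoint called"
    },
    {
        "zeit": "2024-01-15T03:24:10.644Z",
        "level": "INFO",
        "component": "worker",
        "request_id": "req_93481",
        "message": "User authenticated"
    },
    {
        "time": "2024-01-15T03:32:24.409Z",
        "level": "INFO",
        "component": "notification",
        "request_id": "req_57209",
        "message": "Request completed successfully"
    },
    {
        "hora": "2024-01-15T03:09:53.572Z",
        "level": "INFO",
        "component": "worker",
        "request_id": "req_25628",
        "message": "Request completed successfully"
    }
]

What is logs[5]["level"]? "INFO"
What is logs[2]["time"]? "2024-01-15T03:42:54.649Z"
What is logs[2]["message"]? "Deprecated API endpoint called"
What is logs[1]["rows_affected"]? 43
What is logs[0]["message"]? "Service scheduler unavailable"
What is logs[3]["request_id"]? "req_93481"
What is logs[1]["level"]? "ERROR"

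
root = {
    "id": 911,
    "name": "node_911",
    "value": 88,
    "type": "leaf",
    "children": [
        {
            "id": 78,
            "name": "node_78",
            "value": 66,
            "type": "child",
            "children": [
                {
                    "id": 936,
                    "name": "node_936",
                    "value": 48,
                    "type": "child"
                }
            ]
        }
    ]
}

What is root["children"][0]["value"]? 66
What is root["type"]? "leaf"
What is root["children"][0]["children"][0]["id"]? 936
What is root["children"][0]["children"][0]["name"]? "node_936"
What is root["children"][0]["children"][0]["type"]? "child"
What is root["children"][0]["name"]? "node_78"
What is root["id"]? 911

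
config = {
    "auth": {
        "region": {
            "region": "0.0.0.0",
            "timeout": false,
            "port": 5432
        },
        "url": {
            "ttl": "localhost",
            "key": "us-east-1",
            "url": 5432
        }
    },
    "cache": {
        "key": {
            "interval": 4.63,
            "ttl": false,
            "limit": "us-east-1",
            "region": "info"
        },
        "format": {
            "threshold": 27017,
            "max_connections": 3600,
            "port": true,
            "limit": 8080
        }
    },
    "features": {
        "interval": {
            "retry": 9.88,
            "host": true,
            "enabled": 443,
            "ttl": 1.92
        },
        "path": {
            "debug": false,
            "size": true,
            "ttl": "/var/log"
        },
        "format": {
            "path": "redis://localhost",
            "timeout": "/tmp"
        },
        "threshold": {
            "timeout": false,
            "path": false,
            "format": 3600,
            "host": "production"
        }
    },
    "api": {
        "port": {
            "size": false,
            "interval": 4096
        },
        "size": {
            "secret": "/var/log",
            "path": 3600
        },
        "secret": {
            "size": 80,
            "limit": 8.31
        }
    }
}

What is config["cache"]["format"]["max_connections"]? 3600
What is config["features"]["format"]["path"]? "redis://localhost"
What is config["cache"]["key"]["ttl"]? False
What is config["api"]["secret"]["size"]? 80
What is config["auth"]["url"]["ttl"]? "localhost"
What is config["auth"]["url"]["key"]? "us-east-1"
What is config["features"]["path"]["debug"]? False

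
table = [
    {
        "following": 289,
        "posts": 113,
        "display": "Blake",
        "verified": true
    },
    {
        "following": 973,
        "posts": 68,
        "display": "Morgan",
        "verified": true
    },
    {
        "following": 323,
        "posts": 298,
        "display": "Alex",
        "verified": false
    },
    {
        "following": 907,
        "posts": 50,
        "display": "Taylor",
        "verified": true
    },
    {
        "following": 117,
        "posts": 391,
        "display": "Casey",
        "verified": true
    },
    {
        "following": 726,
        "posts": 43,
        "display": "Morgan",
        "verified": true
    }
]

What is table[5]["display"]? "Morgan"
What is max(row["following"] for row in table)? 973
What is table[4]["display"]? "Casey"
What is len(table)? 6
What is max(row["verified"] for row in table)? True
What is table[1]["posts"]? 68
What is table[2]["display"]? "Alex"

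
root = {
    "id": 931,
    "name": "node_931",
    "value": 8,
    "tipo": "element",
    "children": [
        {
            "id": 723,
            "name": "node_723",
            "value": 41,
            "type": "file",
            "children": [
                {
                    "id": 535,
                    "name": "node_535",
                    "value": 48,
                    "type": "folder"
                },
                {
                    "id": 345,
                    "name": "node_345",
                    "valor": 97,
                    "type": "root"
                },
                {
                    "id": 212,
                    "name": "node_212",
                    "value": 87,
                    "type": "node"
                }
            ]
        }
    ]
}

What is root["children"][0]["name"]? "node_723"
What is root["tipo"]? "element"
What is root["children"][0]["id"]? 723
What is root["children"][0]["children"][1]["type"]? "root"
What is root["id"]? 931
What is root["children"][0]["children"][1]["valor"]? 97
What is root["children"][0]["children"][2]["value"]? 87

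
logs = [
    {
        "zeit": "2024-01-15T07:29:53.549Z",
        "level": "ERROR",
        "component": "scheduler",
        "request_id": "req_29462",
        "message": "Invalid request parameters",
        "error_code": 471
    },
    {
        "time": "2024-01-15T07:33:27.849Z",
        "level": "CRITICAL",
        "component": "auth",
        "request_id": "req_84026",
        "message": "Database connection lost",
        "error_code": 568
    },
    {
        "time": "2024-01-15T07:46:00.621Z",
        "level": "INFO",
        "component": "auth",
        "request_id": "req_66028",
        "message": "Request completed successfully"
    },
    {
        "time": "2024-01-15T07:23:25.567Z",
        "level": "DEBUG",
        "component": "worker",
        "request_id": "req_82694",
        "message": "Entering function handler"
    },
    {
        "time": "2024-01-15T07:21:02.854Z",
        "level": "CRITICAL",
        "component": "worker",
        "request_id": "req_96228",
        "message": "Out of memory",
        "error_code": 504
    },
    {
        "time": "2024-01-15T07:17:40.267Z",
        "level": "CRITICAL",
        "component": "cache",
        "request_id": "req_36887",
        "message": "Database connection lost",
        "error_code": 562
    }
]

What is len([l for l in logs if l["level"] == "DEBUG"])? 1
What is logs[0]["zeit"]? "2024-01-15T07:29:53.549Z"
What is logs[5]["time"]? "2024-01-15T07:17:40.267Z"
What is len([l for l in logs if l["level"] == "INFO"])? 1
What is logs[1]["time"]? "2024-01-15T07:33:27.849Z"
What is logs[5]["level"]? "CRITICAL"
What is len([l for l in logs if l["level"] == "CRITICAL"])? 3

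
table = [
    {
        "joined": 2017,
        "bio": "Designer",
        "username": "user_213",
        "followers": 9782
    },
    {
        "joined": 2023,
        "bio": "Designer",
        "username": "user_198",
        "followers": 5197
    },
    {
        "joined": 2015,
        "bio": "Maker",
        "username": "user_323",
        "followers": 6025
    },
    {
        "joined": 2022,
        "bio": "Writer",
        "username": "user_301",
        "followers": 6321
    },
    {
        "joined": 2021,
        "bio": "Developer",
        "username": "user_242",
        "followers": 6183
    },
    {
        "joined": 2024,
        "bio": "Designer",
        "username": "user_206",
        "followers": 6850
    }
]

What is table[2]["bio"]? "Maker"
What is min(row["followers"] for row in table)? 5197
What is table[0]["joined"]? 2017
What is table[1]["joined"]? 2023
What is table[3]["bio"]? "Writer"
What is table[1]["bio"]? "Designer"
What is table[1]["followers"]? 5197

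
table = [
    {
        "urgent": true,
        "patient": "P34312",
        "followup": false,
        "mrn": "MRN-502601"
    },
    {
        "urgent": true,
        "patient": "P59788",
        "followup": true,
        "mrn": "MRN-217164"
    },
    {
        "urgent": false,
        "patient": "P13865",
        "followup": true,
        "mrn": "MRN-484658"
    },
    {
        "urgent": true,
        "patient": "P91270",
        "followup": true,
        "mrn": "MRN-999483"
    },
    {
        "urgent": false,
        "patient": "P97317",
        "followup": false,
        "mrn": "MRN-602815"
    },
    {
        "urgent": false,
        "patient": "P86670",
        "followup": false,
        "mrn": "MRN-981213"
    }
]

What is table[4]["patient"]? "P97317"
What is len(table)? 6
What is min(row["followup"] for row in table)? False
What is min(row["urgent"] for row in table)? False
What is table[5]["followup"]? False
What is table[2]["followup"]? True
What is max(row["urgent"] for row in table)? True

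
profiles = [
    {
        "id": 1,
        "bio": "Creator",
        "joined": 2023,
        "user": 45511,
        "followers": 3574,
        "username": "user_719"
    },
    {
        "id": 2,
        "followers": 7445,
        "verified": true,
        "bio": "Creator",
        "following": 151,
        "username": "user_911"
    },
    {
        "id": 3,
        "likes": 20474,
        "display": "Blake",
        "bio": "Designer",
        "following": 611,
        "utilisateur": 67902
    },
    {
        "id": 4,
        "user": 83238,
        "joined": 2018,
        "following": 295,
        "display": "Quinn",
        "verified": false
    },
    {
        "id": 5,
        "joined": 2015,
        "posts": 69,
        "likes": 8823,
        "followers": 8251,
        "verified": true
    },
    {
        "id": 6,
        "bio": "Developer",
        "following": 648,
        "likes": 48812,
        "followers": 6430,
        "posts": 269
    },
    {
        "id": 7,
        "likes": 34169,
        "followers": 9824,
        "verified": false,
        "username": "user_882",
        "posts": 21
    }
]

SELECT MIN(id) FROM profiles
1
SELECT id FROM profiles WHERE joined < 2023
[4, 5]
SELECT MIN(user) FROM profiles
45511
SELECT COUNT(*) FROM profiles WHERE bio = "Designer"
1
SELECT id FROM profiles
[1, 2, 3, 4, 5, 6, 7]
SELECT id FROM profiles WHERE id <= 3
[1, 2, 3]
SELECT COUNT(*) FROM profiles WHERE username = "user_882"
1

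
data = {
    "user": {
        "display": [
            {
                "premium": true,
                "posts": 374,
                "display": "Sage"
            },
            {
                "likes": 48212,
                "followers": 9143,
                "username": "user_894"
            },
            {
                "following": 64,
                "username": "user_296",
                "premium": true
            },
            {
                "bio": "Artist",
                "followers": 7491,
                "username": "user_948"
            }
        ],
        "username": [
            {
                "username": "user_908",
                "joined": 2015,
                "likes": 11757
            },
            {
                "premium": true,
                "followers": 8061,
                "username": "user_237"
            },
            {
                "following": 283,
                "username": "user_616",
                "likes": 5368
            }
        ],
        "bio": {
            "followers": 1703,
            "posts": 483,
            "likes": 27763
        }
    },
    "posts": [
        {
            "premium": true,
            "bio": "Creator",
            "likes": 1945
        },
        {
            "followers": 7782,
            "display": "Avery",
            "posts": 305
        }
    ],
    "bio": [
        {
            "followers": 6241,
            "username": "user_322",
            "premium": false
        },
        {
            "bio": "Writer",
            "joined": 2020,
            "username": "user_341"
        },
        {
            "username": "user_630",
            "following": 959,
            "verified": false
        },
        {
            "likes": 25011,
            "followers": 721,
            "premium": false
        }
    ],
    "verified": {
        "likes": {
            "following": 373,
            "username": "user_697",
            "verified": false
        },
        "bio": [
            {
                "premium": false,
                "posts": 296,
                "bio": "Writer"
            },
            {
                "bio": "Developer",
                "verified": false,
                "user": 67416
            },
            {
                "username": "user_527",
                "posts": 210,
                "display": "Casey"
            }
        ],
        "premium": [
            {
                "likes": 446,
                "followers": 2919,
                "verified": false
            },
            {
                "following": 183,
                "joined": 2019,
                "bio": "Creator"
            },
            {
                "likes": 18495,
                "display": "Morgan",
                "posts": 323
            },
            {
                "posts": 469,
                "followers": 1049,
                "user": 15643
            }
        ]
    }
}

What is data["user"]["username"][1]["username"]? "user_237"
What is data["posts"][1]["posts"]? 305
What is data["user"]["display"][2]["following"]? 64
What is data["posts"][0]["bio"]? "Creator"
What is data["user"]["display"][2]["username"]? "user_296"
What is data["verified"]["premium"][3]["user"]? 15643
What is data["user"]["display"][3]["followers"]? 7491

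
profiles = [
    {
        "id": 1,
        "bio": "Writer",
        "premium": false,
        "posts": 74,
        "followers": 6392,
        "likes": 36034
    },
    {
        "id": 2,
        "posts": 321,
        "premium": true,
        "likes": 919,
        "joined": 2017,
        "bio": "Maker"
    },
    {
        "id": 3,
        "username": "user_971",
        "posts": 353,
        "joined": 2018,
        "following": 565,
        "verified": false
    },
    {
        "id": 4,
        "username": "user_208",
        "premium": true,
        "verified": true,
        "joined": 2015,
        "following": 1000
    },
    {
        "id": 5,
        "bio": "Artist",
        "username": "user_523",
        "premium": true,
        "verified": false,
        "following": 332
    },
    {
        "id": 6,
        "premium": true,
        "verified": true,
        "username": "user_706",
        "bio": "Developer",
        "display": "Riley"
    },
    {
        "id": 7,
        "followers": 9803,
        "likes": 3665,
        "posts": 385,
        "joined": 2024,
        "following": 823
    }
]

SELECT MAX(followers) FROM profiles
9803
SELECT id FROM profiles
[1, 2, 3, 4, 5, 6, 7]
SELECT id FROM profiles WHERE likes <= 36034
[1, 2, 7]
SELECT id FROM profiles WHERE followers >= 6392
[1, 7]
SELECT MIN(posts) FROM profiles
74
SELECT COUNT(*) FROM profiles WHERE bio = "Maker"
1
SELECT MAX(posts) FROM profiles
385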